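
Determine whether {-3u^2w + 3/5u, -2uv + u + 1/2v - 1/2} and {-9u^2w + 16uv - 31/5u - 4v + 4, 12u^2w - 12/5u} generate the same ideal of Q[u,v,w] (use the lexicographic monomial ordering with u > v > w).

Yes, the ideals are equal.

Two ideals are equal iff their reduced Gröbner bases coincide (the reduced basis is unique for a fixed ordering).
Buchberger on the first generating set:
f_1 = -3u^2w + 3/5u, LT = u^2w.
f_2 = -2uv + u + 1/2v - 1/2, LT = uv.

S(f_1,f_2): lcm = u^2vw. S = 1/2u^2w + 1/4uvw - 1/5uv - 1/4uw.
  reduce S modulo (f_1, f_2):
  remainder -1/8uw + 1/16vw - 1/20v - 1/16w + 1/20 ≠ 0; add g_3 = -1/8uw + 1/16vw - 1/20v - 1/16w + 1/20 to the basis.

S(f_2,g_3): lcm = uvw. S = -1/2uw + 1/2v^2w - 2/5v^2 - 3/4vw + 2/5v + 1/4w.
  reduce S modulo (f_1, f_2, g_3):
  remainder 1/2v^2w - 2/5v^2 - vw + 3/5v + 1/2w - 1/5 ≠ 0; add g_4 = 1/2v^2w - 2/5v^2 - vw + 3/5v + 1/2w - 1/5 to the basis.

The other S-polynomials (S(f_1,g_3), S(f_1,g_4), S(f_2,g_4), S(g_3,g_4)) all reduce to 0 modulo the current basis, so we have a Gröbner basis.
Inter-reduce: drop elements whose leading term is divisible by another's, tail-reduce, and make monic.
Reduced Gröbner basis: {uv - 1/2u - 1/4v + 1/4, uw - 1/2vw + 2/5v + 1/2w - 2/5, v^2w - 4/5v^2 - 2vw + 6/5v + w - 2/5}.

Buchberger on the second generating set:
h_1 = -9u^2w + 16uv - 31/5u - 4v + 4, LT = u^2w.
h_2 = 12u^2w - 12/5u, LT = u^2w.

S(h_1,h_2): lcm = u^2w. S = -16/9uv + 8/9u + 4/9v - 4/9.
  reduce S modulo (h_1, h_2):
  remainder -16/9uv + 8/9u + 4/9v - 4/9 ≠ 0; add k_3 = -16/9uv + 8/9u + 4/9v - 4/9 to the basis.

S(h_1,k_3): lcm = u^2vw. S = 1/2u^2w - 16/9uv^2 + 1/4uvw + 31/45uv - 1/4uw + 4/9v^2 - 4/9v.
  reduce S modulo (h_1, h_2, k_3):
  remainder -1/8uw + 1/16vw - 1/20v - 1/16w + 1/20 ≠ 0; add k_4 = -1/8uw + 1/16vw - 1/20v - 1/16w + 1/20 to the basis.

S(k_3,k_4): lcm = uvw. S = -1/2uw + 1/2v^2w - 2/5v^2 - 3/4vw + 2/5v + 1/4w.
  reduce S modulo (h_1, h_2, k_3, k_4):
  remainder 1/2v^2w - 2/5v^2 - vw + 3/5v + 1/2w - 1/5 ≠ 0; add k_5 = 1/2v^2w - 2/5v^2 - vw + 3/5v + 1/2w - 1/5 to the basis.

The other S-polynomials (S(h_2,k_3), S(h_1,k_4), S(h_2,k_4), S(h_1,k_5), S(h_2,k_5), S(k_3,k_5), S(k_4,k_5)) all reduce to 0 modulo the current basis, so we have a Gröbner basis.
Inter-reduce: drop elements whose leading term is divisible by another's, tail-reduce, and make monic.
Reduced Gröbner basis: {uv - 1/2u - 1/4v + 1/4, uw - 1/2vw + 2/5v + 1/2w - 2/5, v^2w - 4/5v^2 - 2vw + 6/5v + w - 2/5}.

Same reduced basis, so the two generating sets span the same ideal.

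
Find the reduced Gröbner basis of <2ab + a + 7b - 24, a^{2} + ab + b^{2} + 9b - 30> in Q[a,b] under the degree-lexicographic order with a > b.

G = {b^{3} + 6b^{2} + \tfrac{55}{4}a - \tfrac{5}{4}b - 57, a^{2} + b^{2} - \tfrac{1}{2}a + \tfrac{11}{2}b - 18, ab + \tfrac{1}{2}a + \tfrac{7}{2}b - 12}

f_1 = 2ab + a + 7b - 24, LT = ab.
f_2 = a^{2} + ab + b^{2} + 9b - 30, LT = a^{2}.

S(f_1,f_2): lcm = a^{2}b. S = -ab^{2} - b^{3} + \tfrac{1}{2}a^{2} + \tfrac{7}{2}ab - 9b^{2} - 12a + 30b.
  leading term ab^{2}: subtract (-\tfrac{1}{2}b)·f_1 from -ab^{2} - b^{3} + \tfrac{1}{2}a^{2} + \tfrac{7}{2}ab - 9b^{2} - 12a + 30b → -b^{3} + \tfrac{1}{2}a^{2} + 4ab - \tfrac{11}{2}b^{2} - 12a + 18b
  leading term b^{3}: no divisor's leading term divides it; move -b^{3} to the remainder.
  leading term a^{2}: subtract (\tfrac{1}{2})·f_2 from \tfrac{1}{2}a^{2} + 4ab - \tfrac{11}{2}b^{2} - 12a + 18b → \tfrac{7}{2}ab - 6b^{2} - 12a + \tfrac{27}{2}b + 15
  leading term ab: subtract (\tfrac{7}{4})·f_1 from \tfrac{7}{2}ab - 6b^{2} - 12a + \tfrac{27}{2}b + 15 → -6b^{2} - \tfrac{55}{4}a + \tfrac{5}{4}b + 57
  leading term b^{2}: no divisor's leading term divides it; move -6b^{2} to the remainder.
  leading term a: no divisor's leading term divides it; move -\tfrac{55}{4}a to the remainder.
  leading term b: no divisor's leading term divides it; move \tfrac{5}{4}b to the remainder.
  leading term 1: no divisor's leading term divides it; move 57 to the remainder.
  remainder -b^{3} - 6b^{2} - \tfrac{55}{4}a + \tfrac{5}{4}b + 57 ≠ 0; add g_3 = -b^{3} - 6b^{2} - \tfrac{55}{4}a + \tfrac{5}{4}b + 57 to the basis.

The other S-polynomials (S(f_1,g_3), S(f_2,g_3)) all reduce to 0 modulo the current basis, so we have a Gröbner basis.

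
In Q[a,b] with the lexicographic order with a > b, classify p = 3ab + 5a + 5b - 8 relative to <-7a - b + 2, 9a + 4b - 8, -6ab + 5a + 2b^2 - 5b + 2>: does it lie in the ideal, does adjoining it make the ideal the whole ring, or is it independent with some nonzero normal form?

Adjoining 3ab + 5a + 5b - 8 makes the ideal the whole ring: the system is inconsistent.

First compute the reduced Gröbner basis of I by Buchberger's algorithm.
f_1 = -7a - b + 2, LT = a.
f_2 = 9a + 4b - 8, LT = a.
f_3 = -6ab + 5a + 2b^2 - 5b + 2, LT = ab.

S(f_1,f_2): lcm = a. S = -19/63b + 38/63.
  reduce S modulo (f_1, f_2, f_3):
  remainder -19/63b + 38/63 ≠ 0; add h_4 = -19/63b + 38/63 to the basis.

The other S-polynomials (S(f_1,f_3), S(f_2,f_3), S(f_1,h_4), S(f_2,h_4), S(f_3,h_4)) all reduce to 0 modulo the current basis, so we have a Gröbner basis.
Inter-reduce: drop elements whose leading term is divisible by another's, tail-reduce, and make monic.
Reduced Gröbner basis: {a, b - 2}.
Label its elements g_1 = a, g_2 = b - 2.

Reduce p = 3ab + 5a + 5b - 8 modulo G:
  leading term ab: subtract (3b)·g_1 from 3ab + 5a + 5b - 8 → 5a + 5b - 8
  leading term a: subtract (5)·g_1 from 5a + 5b - 8 → 5b - 8
  leading term b: subtract (5)·g_2 from 5b - 8 → 2
  leading term 1: no divisor's leading term divides it; move 2 to the remainder.
  normal form = 2.
The normal form is nonzero, so p ∉ I. Since p minus its normal form lies in I, I + (p) = I + (r) where r = 2; decide whether this ideal is the whole ring.
Here r = 2 is a nonzero constant, hence a unit: 1 ∈ I + (p), the Gröbner basis of I + (p) is {1}, and the enlarged system has no common solution — adjoining p is inconsistent.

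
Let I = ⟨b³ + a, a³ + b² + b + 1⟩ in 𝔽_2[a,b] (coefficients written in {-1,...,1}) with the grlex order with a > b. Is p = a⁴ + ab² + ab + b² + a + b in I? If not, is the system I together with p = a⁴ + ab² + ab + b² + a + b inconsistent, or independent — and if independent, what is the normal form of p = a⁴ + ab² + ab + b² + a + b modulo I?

a⁴ + ab² + ab + b² + a + b is independent of I; its normal form modulo I is b² + b.

First compute the reduced Gröbner basis of I by Buchberger's algorithm.
f_1 = b³ + a, LT = b³.
f_2 = a³ + b² + b + 1, LT = a³.

The S-polynomials (S(f_1,f_2)) all reduce to 0 modulo the current basis, so we have a Gröbner basis.
Inter-reduce: drop elements whose leading term is divisible by another's, tail-reduce, and make monic.
Reduced Gröbner basis: {a³ + b² + b + 1, b³ + a}.
Label its elements g_1 = a³ + b² + b + 1, g_2 = b³ + a.

Reduce p = a⁴ + ab² + ab + b² + a + b modulo G:
  leading term a⁴: subtract (a)·g_1 from a⁴ + ab² + ab + b² + a + b → b² + b
  leading term b²: no divisor's leading term divides it; move b² to the remainder.
  leading term b: no divisor's leading term divides it; move b to the remainder.
  normal form = b² + b.
The normal form is nonzero, so p ∉ I. Since p minus its normal form lies in I, I + (p) = I + (r) where r = b² + b; decide whether this ideal is the whole ring.
Run Buchberger on G together with r (pairs among the g_i already reduce to 0 since G is a Gröbner basis):
g_1 = a³ + b² + b + 1, LT = a³.
g_2 = b³ + a, LT = b³.
r = b² + b, LT = b².

S(g_2,r): lcm = b³. S = b² + a.
  leading term b²: subtract (1)·r from b² + a → a + b
  leading term a: no divisor's leading term divides it; move a to the remainder.
  leading term b: no divisor's leading term divides it; move b to the remainder.
  remainder a + b ≠ 0; add m_4 = a + b to the basis.

S(g_1,m_4): lcm = a³. S = a²b + b² + b + 1.
  leading term a²b: subtract (ab)·m_4 from a²b + b² + b + 1 → ab² + b² + b + 1
  leading term ab²: subtract (a)·r from ab² + b² + b + 1 → ab + b² + b + 1
  leading term ab: subtract (b)·m_4 from ab + b² + b + 1 → b + 1
  leading term b: no divisor's leading term divides it; move b to the remainder.
  leading term 1: no divisor's leading term divides it; move 1 to the remainder.
  remainder b + 1 ≠ 0; add m_5 = b + 1 to the basis.

The other S-polynomials (S(g_1,g_2), S(g_1,r), S(g_2,m_4), S(r,m_4), S(g_1,m_5), S(g_2,m_5), S(r,m_5), S(m_4,m_5)) all reduce to 0 modulo the current basis, so we have a Gröbner basis.
Inter-reduce: drop elements whose leading term is divisible by another's, tail-reduce, and make monic.
Reduced Gröbner basis: {a + 1, b + 1}.
The reduced Gröbner basis of I + (p) is {a + 1, b + 1} ≠ {1}, a proper ideal, so the enlarged system stays consistent: p is independent of I, with normal form b² + b.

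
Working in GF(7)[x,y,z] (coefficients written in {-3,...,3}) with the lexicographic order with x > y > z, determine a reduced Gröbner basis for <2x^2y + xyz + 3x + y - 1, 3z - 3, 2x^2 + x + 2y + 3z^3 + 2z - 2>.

G = {x - 3y^2 - 3y + 2, y^4 + 2y^3 + y^2 - 3y - 3, z - 1}

f_1 = 2x^2y + xyz + 3x + y - 1, LT = x^2y.
f_2 = 3z - 3, LT = z.
f_3 = 2x^2 + x + 2y + 3z^3 + 2z - 2, LT = x^2.

S(f_1,f_3): lcm = x^2y. S = -3xyz + 3xy - 2x - y^2 + 2yz^3 - yz - 2y + 3.
  reduce S modulo (f_1, f_2, f_3):
  remainder -2x - y^2 - y + 3 ≠ 0; add g_4 = -2x - y^2 - y + 3 to the basis.

S(f_1,g_4): lcm = x^2y. S = 3xy^3 + 3xy^2 - 3xyz - 2xy - 2x - 3y + 3.
  reduce S modulo (f_1, f_2, f_3, g_4):
  remainder 2y^5 - 3y^4 + 2y^3 + y^2 + y ≠ 0; add g_5 = 2y^5 - 3y^4 + 2y^3 + y^2 + y to the basis.

S(f_3,g_4): lcm = x^2. S = 3xy^2 + 3xy + 2x + y - 2z^3 + z - 1.
  reduce S modulo (f_1, f_2, f_3, g_4, g_5):
  remainder 2y^4 - 3y^3 + 2y^2 + y + 1 ≠ 0; add g_6 = 2y^4 - 3y^3 + 2y^2 + y + 1 to the basis.

The other S-polynomials (S(f_1,f_2), S(f_2,f_3), S(f_2,g_4), S(f_1,g_5), S(f_2,g_5), S(f_3,g_5), S(g_4,g_5), S(f_1,g_6), S(f_2,g_6), S(f_3,g_6), S(g_4,g_6), S(g_5,g_6)) all reduce to 0 modulo the current basis, so we have a Gröbner basis.
Inter-reduce: drop elements whose leading term is divisible by another's, tail-reduce, and make monic.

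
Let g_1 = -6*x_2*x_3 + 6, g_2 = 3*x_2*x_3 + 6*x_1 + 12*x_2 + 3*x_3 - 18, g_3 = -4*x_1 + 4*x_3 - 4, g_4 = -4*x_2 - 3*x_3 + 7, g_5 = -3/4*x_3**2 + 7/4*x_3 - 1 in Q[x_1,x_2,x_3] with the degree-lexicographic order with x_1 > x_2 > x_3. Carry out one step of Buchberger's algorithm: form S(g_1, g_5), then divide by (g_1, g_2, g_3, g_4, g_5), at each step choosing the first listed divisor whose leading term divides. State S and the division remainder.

lcm(LM(g_1), LM(g_5)) = x_2*x_3**2.
S = (lcm/LT(g_1))·g_1 − (lcm/LT(g_5))·g_5 = 7/3*x_2*x_3 - 4/3*x_2 - x_3.
Reduce S modulo (g_1, g_2, g_3, g_4, g_5) in that order:
  leading term x_2*x_3: subtract (-7/18)·g_1 from 7/3*x_2*x_3 - 4/3*x_2 - x_3 → -4/3*x_2 - x_3 + 7/3
  leading term x_2: subtract (1/3)·g_4 from -4/3*x_2 - x_3 + 7/3 → 0
The remainder is 0, so this S-polynomial contributes no new basis element.

S(g_1, g_5) = 7/3*x_2*x_3 - 4/3*x_2 - x_3; remainder on division = 0.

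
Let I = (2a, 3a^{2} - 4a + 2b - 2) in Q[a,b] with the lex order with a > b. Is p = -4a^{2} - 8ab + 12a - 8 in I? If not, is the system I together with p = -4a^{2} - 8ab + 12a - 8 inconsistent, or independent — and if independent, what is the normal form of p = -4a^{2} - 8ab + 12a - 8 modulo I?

First compute the reduced Gröbner basis of I by Buchberger's algorithm.
f_1 = 2a, LT = a.
f_2 = 3a^{2} - 4a + 2b - 2, LT = a^{2}.

S(f_1,f_2): lcm = a^{2}. S = \tfrac{4}{3}a - \tfrac{2}{3}b + \tfrac{2}{3}.
  leading term a: subtract (\tfrac{2}{3})·f_1 from \tfrac{4}{3}a - \tfrac{2}{3}b + \tfrac{2}{3} → -\tfrac{2}{3}b + \tfrac{2}{3}
  leading term b: no divisor's leading term divides it; move -\tfrac{2}{3}b to the remainder.
  leading term 1: no divisor's leading term divides it; move \tfrac{2}{3} to the remainder.
  remainder -\tfrac{2}{3}b + \tfrac{2}{3} ≠ 0; add h_3 = -\tfrac{2}{3}b + \tfrac{2}{3} to the basis.

The other S-polynomials (S(f_1,h_3), S(f_2,h_3)) all reduce to 0 modulo the current basis, so we have a Gröbner basis.
Inter-reduce: drop elements whose leading term is divisible by another's, tail-reduce, and make monic.
Reduced Gröbner basis: {a, b - 1}.
Label its elements g_1 = a, g_2 = b - 1.

Reduce p = -4a^{2} - 8ab + 12a - 8 modulo G:
  leading term a^{2}: subtract (-4a)·g_1 from -4a^{2} - 8ab + 12a - 8 → -8ab + 12a - 8
  leading term ab: subtract (-8b)·g_1 from -8ab + 12a - 8 → 12a - 8
  leading term a: subtract (12)·g_1 from 12a - 8 → -8
  leading term 1: no divisor's leading term divides it; move -8 to the remainder.
  normal form = -8.
The normal form is nonzero, so p ∉ I. Since p minus its normal form lies in I, I + (p) = I + (r) where r = -8; decide whether this ideal is the whole ring.
Here r = -8 is a nonzero constant, hence a unit: 1 ∈ I + (p), the Gröbner basis of I + (p) is {1}, and the enlarged system has no common solution — adjoining p is inconsistent.

Adjoining -4a^{2} - 8ab + 12a - 8 makes the ideal the whole ring: the system is inconsistent.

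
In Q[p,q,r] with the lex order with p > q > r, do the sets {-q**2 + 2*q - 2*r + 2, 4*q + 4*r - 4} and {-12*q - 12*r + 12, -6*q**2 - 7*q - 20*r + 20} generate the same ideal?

Equality of ideals is decidable: compute both reduced Gröbner bases (unique for the ordering) and check whether they agree.
Buchberger on the first generating set:
f_1 = -q**2 + 2*q - 2*r + 2, LT = q**2.
f_2 = 4*q + 4*r - 4, LT = q.

S(f_1,f_2): lcm = q**2. S = -q*r - q + 2*r - 2.
  leading term q*r: subtract (-1/4*r)·f_2 from -q*r - q + 2*r - 2 → -q + r**2 + r - 2
  leading term q: subtract (-1/4)·f_2 from -q + r**2 + r - 2 → r**2 + 2*r - 3
  leading term r**2: no divisor's leading term divides it; move r**2 to the remainder.
  leading term r: no divisor's leading term divides it; move 2*r to the remainder.
  leading term 1: no divisor's leading term divides it; move -3 to the remainder.
  remainder r**2 + 2*r - 3 ≠ 0; add g_3 = r**2 + 2*r - 3 to the basis.

The other S-polynomials (S(f_1,g_3), S(f_2,g_3)) all reduce to 0 modulo the current basis, so we have a Gröbner basis.
Inter-reduce: drop elements whose leading term is divisible by another's, tail-reduce, and make monic.
Reduced Gröbner basis: {q + r - 1, r**2 + 2*r - 3}.

Buchberger on the second generating set:
h_1 = -12*q - 12*r + 12, LT = q.
h_2 = -6*q**2 - 7*q - 20*r + 20, LT = q**2.

S(h_1,h_2): lcm = q**2. S = q*r - 13/6*q - 10/3*r + 10/3.
  leading term q*r: subtract (-1/12*r)·h_1 from q*r - 13/6*q - 10/3*r + 10/3 → -13/6*q - r**2 - 7/3*r + 10/3
  leading term q: subtract (13/72)·h_1 from -13/6*q - r**2 - 7/3*r + 10/3 → -r**2 - 1/6*r + 7/6
  leading term r**2: no divisor's leading term divides it; move -r**2 to the remainder.
  leading term r: no divisor's leading term divides it; move -1/6*r to the remainder.
  leading term 1: no divisor's leading term divides it; move 7/6 to the remainder.
  remainder -r**2 - 1/6*r + 7/6 ≠ 0; add k_3 = -r**2 - 1/6*r + 7/6 to the basis.

The other S-polynomials (S(h_1,k_3), S(h_2,k_3)) all reduce to 0 modulo the current basis, so we have a Gröbner basis.
Inter-reduce: drop elements whose leading term is divisible by another's, tail-reduce, and make monic.
Reduced Gröbner basis: {q + r - 1, r**2 + 1/6*r - 7/6}.

Since the reduced bases disagree, the two ideals are not the same.
The same test decides containment: I ⊆ J iff every generator of I reduces to 0 modulo a Gröbner basis of J.

No, the ideals differ.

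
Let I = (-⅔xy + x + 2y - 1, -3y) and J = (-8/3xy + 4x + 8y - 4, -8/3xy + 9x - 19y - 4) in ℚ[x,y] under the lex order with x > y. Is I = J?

Since reduced Gröbner bases are canonical representatives of ideals under a given ordering, it suffices to compute and compare them.
Buchberger on the first generating set:
f_1 = -⅔xy + x + 2y - 1, LT = xy.
f_2 = -3y, LT = y.

S(f_1,f_2): lcm = xy. S = -3/2x - 3y + 3/2.
  reduce S modulo (f_1, f_2):
  remainder -3/2x + 3/2 ≠ 0; add g_3 = -3/2x + 3/2 to the basis.

The other S-polynomials (S(f_1,g_3), S(f_2,g_3)) all reduce to 0 modulo the current basis, so we have a Gröbner basis.
Inter-reduce: drop elements whose leading term is divisible by another's, tail-reduce, and make monic.
Reduced Gröbner basis: {x - 1, y}.

Buchberger on the second generating set:
h_1 = -8/3xy + 4x + 8y - 4, LT = xy.
h_2 = -8/3xy + 9x - 19y - 4, LT = xy.

S(h_1,h_2): lcm = xy. S = 15/8x - 81/8y.
  reduce S modulo (h_1, h_2):
  remainder 15/8x - 81/8y ≠ 0; add k_3 = 15/8x - 81/8y to the basis.

S(h_1,k_3): lcm = xy. S = -3/2x + 27/5y² - 3y + 3/2.
  reduce S modulo (h_1, h_2, k_3):
  remainder 27/5y² - 111/10y + 3/2 ≠ 0; add k_4 = 27/5y² - 111/10y + 3/2 to the basis.

The other S-polynomials (S(h_2,k_3), S(h_1,k_4), S(h_2,k_4), S(k_3,k_4)) all reduce to 0 modulo the current basis, so we have a Gröbner basis.
Inter-reduce: drop elements whose leading term is divisible by another's, tail-reduce, and make monic.
Reduced Gröbner basis: {x - 27/5y, y² - 37/18y + 5/18}.

Since the reduced bases disagree, the two ideals are not the same.
The same test decides containment: I ⊆ J iff every generator of I reduces to 0 modulo a Gröbner basis of J.

No, the ideals differ.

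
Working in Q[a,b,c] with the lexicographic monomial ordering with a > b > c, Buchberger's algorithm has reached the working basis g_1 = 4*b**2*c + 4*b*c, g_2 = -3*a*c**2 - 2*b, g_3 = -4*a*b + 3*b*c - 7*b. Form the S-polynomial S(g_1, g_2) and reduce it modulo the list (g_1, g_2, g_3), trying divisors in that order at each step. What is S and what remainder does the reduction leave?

lcm(LM(g_1), LM(g_2)) = a*b**2*c**2.
S = (lcm/LT(g_1))·g_1 − (lcm/LT(g_2))·g_2 = a*b*c**2 - 2/3*b**3.
Reduce S modulo (g_1, g_2, g_3) in that order:
  leading term a*b*c**2: subtract (-1/3*b)·g_2 from a*b*c**2 - 2/3*b**3 → -2/3*b**3 - 2/3*b**2
  leading term b**3: no divisor's leading term divides it; move -2/3*b**3 to the remainder.
  leading term b**2: no divisor's leading term divides it; move -2/3*b**2 to the remainder.
The remainder -2/3*b**3 - 2/3*b**2 is nonzero, so it would be added as the next basis element.

S(g_1, g_2) = a*b*c**2 - 2/3*b**3; remainder on division = -2/3*b**3 - 2/3*b**2.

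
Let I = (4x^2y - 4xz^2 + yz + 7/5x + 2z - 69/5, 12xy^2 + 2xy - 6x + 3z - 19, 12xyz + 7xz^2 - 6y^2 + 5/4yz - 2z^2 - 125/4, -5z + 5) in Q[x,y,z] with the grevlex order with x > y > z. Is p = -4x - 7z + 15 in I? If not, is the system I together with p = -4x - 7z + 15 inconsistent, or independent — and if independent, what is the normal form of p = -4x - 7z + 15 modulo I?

First compute the reduced Gröbner basis of I by Buchberger's algorithm.
f_1 = 4x^2y - 4xz^2 + yz + 7/5x + 2z - 69/5, LT = x^2y.
f_2 = 12xy^2 + 2xy - 6x + 3z - 19, LT = xy^2.
f_3 = 12xyz + 7xz^2 - 6y^2 + 5/4yz - 2z^2 - 125/4, LT = xyz.
f_4 = -5z + 5, LT = z.

S(f_1,f_2): lcm = x^2y^2. S = -xyz^2 - 1/6x^2y + 1/4y^2z + 1/2x^2 + 7/20xy - 1/4xz + 1/2yz + 19/12x - 69/20y.
  reduce S modulo (f_1, f_2, f_3, f_4):
  remainder 1/2x^2 + 7/20xy - 1/4y^2 + 217/120x - 673/240y - 261/80 ≠ 0; add h_5 = 1/2x^2 + 7/20xy - 1/4y^2 + 217/120x - 673/240y - 261/80 to the basis.

S(f_1,f_3): lcm = x^2yz. S = -7/12x^2z^2 - xz^3 + 1/2xy^2 - 5/48xyz + 1/6xz^2 + 1/4yz^2 + 7/20xz + 1/2z^2 + 125/48x - 69/20z.
  reduce S modulo (f_1, f_2, f_3, f_4, h_5):
  remainder 13/40xy - 11/32y^2 + 13079/2880x - 11561/3840y - 73477/11520 ≠ 0; add h_6 = 13/40xy - 11/32y^2 + 13079/2880x - 11561/3840y - 73477/11520 to the basis.

S(f_2,f_3): lcm = xy^2z. S = -7/12xyz^2 + 1/2y^3 + 1/6xyz - 5/48y^2z + 1/6yz^2 - 1/2xz + 1/4z^2 + 125/48y - 19/12z.
  reduce S modulo (f_1, f_2, f_3, f_4, h_5, h_6):
  remainder 1/2y^3 - 5/16y^2 - 37/144x + 1621/576y - 1433/576 ≠ 0; add h_7 = 1/2y^3 - 5/16y^2 - 37/144x + 1621/576y - 1433/576 to the basis.

S(f_3,f_4): lcm = xyz. S = 7/12xz^2 + xy - 1/2y^2 + 5/48yz - 1/6z^2 - 125/48.
  reduce S modulo (f_1, f_2, f_3, f_4, h_5, h_6, h_7):
  remainder 29/52y^2 - 12533/936x + 3897/416y + 63103/3744 ≠ 0; add h_8 = 29/52y^2 - 12533/936x + 3897/416y + 63103/3744 to the basis.

S(f_1,h_5): lcm = x^2y. S = -7/10xy^2 + 1/2y^3 - xz^2 - 217/60xy + 673/120y^2 + 1/4yz + 7/20x + 261/40y + 1/2z - 69/20.
  reduce S modulo (f_1, f_2, f_3, f_4, h_5, h_6, h_7, h_8):
  remainder 12708223/125280x - 2196037/33408y - 68725229/501120 ≠ 0; add h_9 = 12708223/125280x - 2196037/33408y - 68725229/501120 to the basis.

S(f_2,h_5): lcm = x^2y^2. S = -7/10xy^3 + 1/2y^4 + 1/6x^2y - 217/60xy^2 + 673/120y^3 - 1/2x^2 + 261/40y^2 + 1/4xz - 19/12x.
  reduce S modulo (f_1, f_2, f_3, f_4, h_5, h_6, h_7, h_8, h_9):
  remainder -26350551137/609994704y + 26350551137/609994704 ≠ 0; add h_10 = -26350551137/609994704y + 26350551137/609994704 to the basis.

The other S-polynomials (S(f_1,f_4), S(f_2,f_4), S(f_3,h_5), S(f_4,h_5), S(f_1,h_6), S(f_2,h_6), S(f_3,h_6), S(f_4,h_6), S(h_5,h_6), S(f_1,h_7), S(f_2,h_7), S(f_3,h_7), S(f_4,h_7), S(h_5,h_7), S(h_6,h_7), S(f_1,h_8), S(f_2,h_8), S(f_3,h_8), S(f_4,h_8), S(h_5,h_8), S(h_6,h_8), S(h_7,h_8), S(f_1,h_9), S(f_2,h_9), S(f_3,h_9), S(f_4,h_9), S(h_5,h_9), S(h_6,h_9), S(h_7,h_9), S(h_8,h_9), S(f_1,h_10), S(f_2,h_10), S(f_3,h_10), S(f_4,h_10), S(h_5,h_10), S(h_6,h_10), S(h_7,h_10), S(h_8,h_10), S(h_9,h_10)) all reduce to 0 modulo the current basis, so we have a Gröbner basis.
Inter-reduce: drop elements whose leading term is divisible by another's, tail-reduce, and make monic.
Reduced Gröbner basis: {x - 2, y - 1, z - 1}.
Label its elements g_1 = x - 2, g_2 = y - 1, g_3 = z - 1.

Reduce p = -4x - 7z + 15 modulo G:
  leading term x: subtract (-4)·g_1 from -4x - 7z + 15 → -7z + 7
  leading term z: subtract (-7)·g_3 from -7z + 7 → 0
  normal form = 0.
Since the normal form is 0, p ∈ I.

-4x - 7z + 15 lies in I (it reduces to 0).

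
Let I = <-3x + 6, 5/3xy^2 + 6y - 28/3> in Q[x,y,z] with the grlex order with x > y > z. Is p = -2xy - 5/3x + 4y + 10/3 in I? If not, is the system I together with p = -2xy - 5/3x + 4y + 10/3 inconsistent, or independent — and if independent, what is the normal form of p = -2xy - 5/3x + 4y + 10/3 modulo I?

First compute the reduced Gröbner basis of I by Buchberger's algorithm.
f_1 = -3x + 6, LT = x.
f_2 = 5/3xy^2 + 6y - 28/3, LT = xy^2.

S(f_1,f_2): lcm = xy^2. S = -2y^2 - 18/5y + 28/5.
  leading term y^2: no divisor's leading term divides it; move -2y^2 to the remainder.
  leading term y: no divisor's leading term divides it; move -18/5y to the remainder.
  leading term 1: no divisor's leading term divides it; move 28/5 to the remainder.
  remainder -2y^2 - 18/5y + 28/5 ≠ 0; add h_3 = -2y^2 - 18/5y + 28/5 to the basis.

S(f_1,h_3): leading monomials are coprime, so the S-polynomial reduces to 0 (Buchberger's first criterion).
S(f_2,h_3): lcm = xy^2. S = -9/5xy + 14/5x + 18/5y - 28/5.
  leading term xy: subtract (3/5y)·f_1 from -9/5xy + 14/5x + 18/5y - 28/5 → 14/5x - 28/5
  leading term x: subtract (-14/15)·f_1 from 14/5x - 28/5 → 0
  remainder 0.

Every S-polynomial of the final basis reduces to 0, so we have a Gröbner basis.
Inter-reduce: drop elements whose leading term is divisible by another's, tail-reduce, and make monic.
Reduced Gröbner basis: {y^2 + 9/5y - 14/5, x - 2}.
Label its elements g_1 = y^2 + 9/5y - 14/5, g_2 = x - 2.

Reduce p = -2xy - 5/3x + 4y + 10/3 modulo G:
  leading term xy: subtract (-2y)·g_2 from -2xy - 5/3x + 4y + 10/3 → -5/3x + 10/3
  leading term x: subtract (-5/3)·g_2 from -5/3x + 10/3 → 0
  normal form = 0.
Since the normal form is 0, p ∈ I.

Ideal membership is decidable via reduction modulo a Gröbner basis.

-2xy - 5/3x + 4y + 10/3 lies in I (it reduces to 0).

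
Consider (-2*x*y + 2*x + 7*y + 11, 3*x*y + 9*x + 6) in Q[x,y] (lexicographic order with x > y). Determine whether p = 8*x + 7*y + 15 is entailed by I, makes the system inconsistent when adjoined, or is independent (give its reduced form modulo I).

First compute the reduced Gröbner basis of I by Buchberger's algorithm.
f_1 = -2*x*y + 2*x + 7*y + 11, LT = x*y.
f_2 = 3*x*y + 9*x + 6, LT = x*y.

S(f_1,f_2): lcm = x*y. S = -4*x - 7/2*y - 15/2.
  leading term x: no divisor's leading term divides it; move -4*x to the remainder.
  leading term y: no divisor's leading term divides it; move -7/2*y to the remainder.
  leading term 1: no divisor's leading term divides it; move -15/2 to the remainder.
  remainder -4*x - 7/2*y - 15/2 ≠ 0; add h_3 = -4*x - 7/2*y - 15/2 to the basis.

S(f_1,h_3): lcm = x*y. S = -x - 7/8*y**2 - 43/8*y - 11/2.
  leading term x: subtract (1/4)·h_3 from -x - 7/8*y**2 - 43/8*y - 11/2 → -7/8*y**2 - 9/2*y - 29/8
  leading term y**2: no divisor's leading term divides it; move -7/8*y**2 to the remainder.
  leading term y: no divisor's leading term divides it; move -9/2*y to the remainder.
  leading term 1: no divisor's leading term divides it; move -29/8 to the remainder.
  remainder -7/8*y**2 - 9/2*y - 29/8 ≠ 0; add h_4 = -7/8*y**2 - 9/2*y - 29/8 to the basis.

S(f_2,h_3): lcm = x*y. S = 3*x - 7/8*y**2 - 15/8*y + 2.
  leading term x: subtract (-3/4)·h_3 from 3*x - 7/8*y**2 - 15/8*y + 2 → -7/8*y**2 - 9/2*y - 29/8
  leading term y**2: subtract (1)·h_4 from -7/8*y**2 - 9/2*y - 29/8 → 0
  remainder 0.

S(f_1,h_4): lcm = x*y**2. S = -43/7*x*y - 29/7*x - 7/2*y**2 - 11/2*y.
  leading term x*y: subtract (43/14)·f_1 from -43/7*x*y - 29/7*x - 7/2*y**2 - 11/2*y → -72/7*x - 7/2*y**2 - 27*y - 473/14
  leading term x: subtract (18/7)·h_3 from -72/7*x - 7/2*y**2 - 27*y - 473/14 → -7/2*y**2 - 18*y - 29/2
  leading term y**2: subtract (4)·h_4 from -7/2*y**2 - 18*y - 29/2 → 0
  remainder 0.

S(f_2,h_4): lcm = x*y**2. S = -15/7*x*y - 29/7*x + 2*y.
  leading term x*y: subtract (15/14)·f_1 from -15/7*x*y - 29/7*x + 2*y → -44/7*x - 11/2*y - 165/14
  leading term x: subtract (11/7)·h_3 from -44/7*x - 11/2*y - 165/14 → 0
  remainder 0.

S(h_3,h_4): leading monomials are coprime, so the S-polynomial reduces to 0 (Buchberger's first criterion).
Every S-polynomial of the final basis reduces to 0, so we have a Gröbner basis.
Inter-reduce: drop elements whose leading term is divisible by another's, tail-reduce, and make monic.
Reduced Gröbner basis: {x + 7/8*y + 15/8, y**2 + 36/7*y + 29/7}.
Label its elements g_1 = x + 7/8*y + 15/8, g_2 = y**2 + 36/7*y + 29/7.

Reduce p = 8*x + 7*y + 15 modulo G:
  leading term x: subtract (8)·g_1 from 8*x + 7*y + 15 → 0
  normal form = 0.
Since the normal form is 0, p ∈ I.

Ideal membership is decidable via reduction modulo a Gröbner basis.

8*x + 7*y + 15 lies in I (it reduces to 0).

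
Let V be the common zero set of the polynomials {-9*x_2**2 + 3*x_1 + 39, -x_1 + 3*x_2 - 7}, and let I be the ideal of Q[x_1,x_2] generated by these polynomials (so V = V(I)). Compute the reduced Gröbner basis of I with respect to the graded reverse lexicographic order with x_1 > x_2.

The reduced Gröbner basis is the canonical form of the ideal for this ordering.

f_1 = -9*x_2**2 + 3*x_1 + 39, LT = x_2**2.
f_2 = -x_1 + 3*x_2 - 7, LT = x_1.

The S-polynomials (S(f_1,f_2)) all reduce to 0 modulo the current basis, so we have a Gröbner basis.

G = {x_2**2 - x_2 - 2, x_1 - 3*x_2 + 7}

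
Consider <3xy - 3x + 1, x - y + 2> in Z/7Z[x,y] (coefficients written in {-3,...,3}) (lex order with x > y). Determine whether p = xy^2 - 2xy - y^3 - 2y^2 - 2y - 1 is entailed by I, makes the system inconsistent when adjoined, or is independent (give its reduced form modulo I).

xy^2 - 2xy - y^3 - 2y^2 - 2y - 1 is independent of I; its normal form modulo I is -2y - 1.

First compute the reduced Gröbner basis of I by Buchberger's algorithm.
f_1 = 3xy - 3x + 1, LT = xy.
f_2 = x - y + 2, LT = x.

S(f_1,f_2): lcm = xy. S = -x + y^2 - 2y - 2.
  leading term x: subtract (-1)·f_2 from -x + y^2 - 2y - 2 → y^2 - 3y
  leading term y^2: no divisor's leading term divides it; move y^2 to the remainder.
  leading term y: no divisor's leading term divides it; move -3y to the remainder.
  remainder y^2 - 3y ≠ 0; add h_3 = y^2 - 3y to the basis.

The other S-polynomials (S(f_1,h_3), S(f_2,h_3)) all reduce to 0 modulo the current basis, so we have a Gröbner basis.
Inter-reduce: drop elements whose leading term is divisible by another's, tail-reduce, and make monic.
Reduced Gröbner basis: {x - y + 2, y^2 - 3y}.
Label its elements g_1 = x - y + 2, g_2 = y^2 - 3y.

Reduce p = xy^2 - 2xy - y^3 - 2y^2 - 2y - 1 modulo G:
  leading term xy^2: subtract (y^2)·g_1 from xy^2 - 2xy - y^3 - 2y^2 - 2y - 1 → -2xy + 3y^2 - 2y - 1
  leading term xy: subtract (-2y)·g_1 from -2xy + 3y^2 - 2y - 1 → y^2 + 2y - 1
  leading term y^2: subtract (1)·g_2 from y^2 + 2y - 1 → -2y - 1
  leading term y: no divisor's leading term divides it; move -2y to the remainder.
  leading term 1: no divisor's leading term divides it; move -1 to the remainder.
  normal form = -2y - 1.
The normal form is nonzero, so p ∉ I. Since p minus its normal form lies in I, I + (p) = I + (r) where r = -2y - 1; decide whether this ideal is the whole ring.
Run Buchberger on G together with r (pairs among the g_i already reduce to 0 since G is a Gröbner basis):
g_1 = x - y + 2, LT = x.
g_2 = y^2 - 3y, LT = y^2.
r = -2y - 1, LT = y.

The S-polynomials (S(g_1,g_2), S(g_1,r), S(g_2,r)) all reduce to 0 modulo the current basis, so we have a Gröbner basis.
Inter-reduce: drop elements whose leading term is divisible by another's, tail-reduce, and make monic.
Reduced Gröbner basis: {x - 1, y - 3}.
The reduced Gröbner basis of I + (p) is {x - 1, y - 3} ≠ {1}, a proper ideal, so the enlarged system stays consistent: p is independent of I, with normal form -2y - 1.

The remainder on division by a Gröbner basis is unique — it is the normal form.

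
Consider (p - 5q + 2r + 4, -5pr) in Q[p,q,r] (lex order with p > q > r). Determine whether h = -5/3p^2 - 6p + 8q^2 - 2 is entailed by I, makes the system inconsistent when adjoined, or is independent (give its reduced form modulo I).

-5/3p^2 - 6p + 8q^2 - 2 is independent of I; its normal form modulo I is -101/3q^2 + 110/3q + 20/3r^2 + 12r - 14/3.

First compute the reduced Gröbner basis of I by Buchberger's algorithm.
f_1 = p - 5q + 2r + 4, LT = p.
f_2 = -5pr, LT = pr.

S(f_1,f_2): lcm = pr. S = -5qr + 2r^2 + 4r.
  leading term qr: no divisor's leading term divides it; move -5qr to the remainder.
  leading term r^2: no divisor's leading term divides it; move 2r^2 to the remainder.
  leading term r: no divisor's leading term divides it; move 4r to the remainder.
  remainder -5qr + 2r^2 + 4r ≠ 0; add k_3 = -5qr + 2r^2 + 4r to the basis.

S(f_1,k_3): leading monomials are coprime, so the S-polynomial reduces to 0 (Buchberger's first criterion).
S(f_2,k_3): lcm = pqr. S = 2/5pr^2 + 4/5pr.
  leading term pr^2: subtract (2/5r^2)·f_1 from 2/5pr^2 + 4/5pr → 4/5pr + 2qr^2 - 4/5r^3 - 8/5r^2
  leading term pr: subtract (4/5r)·f_1 from 4/5pr + 2qr^2 - 4/5r^3 - 8/5r^2 → 2qr^2 + 4qr - 4/5r^3 - 16/5r^2 - 16/5r
  leading term qr^2: subtract (-2/5r)·k_3 from 2qr^2 + 4qr - 4/5r^3 - 16/5r^2 - 16/5r → 4qr - 8/5r^2 - 16/5r
  leading term qr: subtract (-4/5)·k_3 from 4qr - 8/5r^2 - 16/5r → 0
  remainder 0.

Every S-polynomial of the final basis reduces to 0, so we have a Gröbner basis.
Inter-reduce: drop elements whose leading term is divisible by another's, tail-reduce, and make monic.
Reduced Gröbner basis: {p - 5q + 2r + 4, qr - 2/5r^2 - 4/5r}.
Label its elements g_1 = p - 5q + 2r + 4, g_2 = qr - 2/5r^2 - 4/5r.

Reduce h = -5/3p^2 - 6p + 8q^2 - 2 modulo G:
  leading term p^2: subtract (-5/3p)·g_1 from -5/3p^2 - 6p + 8q^2 - 2 → -25/3pq + 10/3pr + 2/3p + 8q^2 - 2
  leading term pq: subtract (-25/3q)·g_1 from -25/3pq + 10/3pr + 2/3p + 8q^2 - 2 → 10/3pr + 2/3p - 101/3q^2 + 50/3qr + 100/3q - 2
  leading term pr: subtract (10/3r)·g_1 from 10/3pr + 2/3p - 101/3q^2 + 50/3qr + 100/3q - 2 → 2/3p - 101/3q^2 + 100/3qr + 100/3q - 20/3r^2 - 40/3r - 2
  leading term p: subtract (2/3)·g_1 from 2/3p - 101/3q^2 + 100/3qr + 100/3q - 20/3r^2 - 40/3r - 2 → -101/3q^2 + 100/3qr + 110/3q - 20/3r^2 - 44/3r - 14/3
  leading term q^2: no divisor's leading term divides it; move -101/3q^2 to the remainder.
  leading term qr: subtract (100/3)·g_2 from 100/3qr + 110/3q - 20/3r^2 - 44/3r - 14/3 → 110/3q + 20/3r^2 + 12r - 14/3
  leading term q: no divisor's leading term divides it; move 110/3q to the remainder.
  leading term r^2: no divisor's leading term divides it; move 20/3r^2 to the remainder.
  leading term r: no divisor's leading term divides it; move 12r to the remainder.
  leading term 1: no divisor's leading term divides it; move -14/3 to the remainder.
  normal form = -101/3q^2 + 110/3q + 20/3r^2 + 12r - 14/3.
The normal form is nonzero, so h ∉ I. Since h minus its normal form lies in I, I + (h) = I + (n) where n = -101/3q^2 + 110/3q + 20/3r^2 + 12r - 14/3; decide whether this ideal is the whole ring.
Run Buchberger on G together with n (pairs among the g_i already reduce to 0 since G is a Gröbner basis):
g_1 = p - 5q + 2r + 4, LT = p.
g_2 = qr - 2/5r^2 - 4/5r, LT = qr.
n = -101/3q^2 + 110/3q + 20/3r^2 + 12r - 14/3, LT = q^2.

S(g_1,g_2): leading monomials are coprime, so the S-polynomial reduces to 0 (Buchberger's first criterion).
S(g_1,n): leading monomials are coprime, so the S-polynomial reduces to 0 (Buchberger's first criterion).
S(g_2,n): lcm = q^2r. S = -2/5qr^2 + 146/505qr + 20/101r^3 + 36/101r^2 - 14/101r.
  leading term qr^2: subtract (-2/5r)·g_2 from -2/5qr^2 + 146/505qr + 20/101r^3 + 36/101r^2 - 14/101r → 146/505qr + 96/2525r^3 + 92/2525r^2 - 14/101r
  leading term qr: subtract (146/505)·g_2 from 146/505qr + 96/2525r^3 + 92/2525r^2 - 14/101r → 96/2525r^3 + 384/2525r^2 + 234/2525r
  leading term r^3: no divisor's leading term divides it; move 96/2525r^3 to the remainder.
  leading term r^2: no divisor's leading term divides it; move 384/2525r^2 to the remainder.
  leading term r: no divisor's leading term divides it; move 234/2525r to the remainder.
  remainder 96/2525r^3 + 384/2525r^2 + 234/2525r ≠ 0; add m_4 = 96/2525r^3 + 384/2525r^2 + 234/2525r to the basis.

S(g_1,m_4): leading monomials are coprime, so the S-polynomial reduces to 0 (Buchberger's first criterion).
S(g_2,m_4): lcm = qr^3. S = -4qr^2 - 39/16qr - 2/5r^4 - 4/5r^3.
  leading term qr^2: subtract (-4r)·g_2 from -4qr^2 - 39/16qr - 2/5r^4 - 4/5r^3 → -39/16qr - 2/5r^4 - 12/5r^3 - 16/5r^2
  leading term qr: subtract (-39/16)·g_2 from -39/16qr - 2/5r^4 - 12/5r^3 - 16/5r^2 → -2/5r^4 - 12/5r^3 - 167/40r^2 - 39/20r
  leading term r^4: subtract (-505/48r)·m_4 from -2/5r^4 - 12/5r^3 - 167/40r^2 - 39/20r → -4/5r^3 - 16/5r^2 - 39/20r
  leading term r^3: subtract (-505/24)·m_4 from -4/5r^3 - 16/5r^2 - 39/20r → 0
  remainder 0.

S(n,m_4): leading monomials are coprime, so the S-polynomial reduces to 0 (Buchberger's first criterion).
Every S-polynomial of the final basis reduces to 0, so we have a Gröbner basis.
Inter-reduce: drop elements whose leading term is divisible by another's, tail-reduce, and make monic.
Reduced Gröbner basis: {p - 5q + 2r + 4, q^2 - 110/101q - 20/101r^2 - 36/101r + 14/101, qr - 2/5r^2 - 4/5r, r^3 + 4r^2 + 39/16r}.
The reduced Gröbner basis of I + (h) is {p - 5q + 2r + 4, q^2 - 110/101q - 20/101r^2 - 36/101r + 14/101, qr - 2/5r^2 - 4/5r, r^3 + 4r^2 + 39/16r} ≠ {1}, a proper ideal, so the enlarged system stays consistent: h is independent of I, with normal form -101/3q^2 + 110/3q + 20/3r^2 + 12r - 14/3.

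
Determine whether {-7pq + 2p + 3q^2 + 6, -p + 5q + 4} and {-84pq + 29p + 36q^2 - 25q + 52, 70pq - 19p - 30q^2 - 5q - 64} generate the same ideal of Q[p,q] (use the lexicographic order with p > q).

Yes, the ideals are equal.

Two ideals are equal iff their reduced Gröbner bases coincide (the reduced basis is unique for a fixed ordering).
Buchberger on the first generating set:
f_1 = -7pq + 2p + 3q^2 + 6, LT = pq.
f_2 = -p + 5q + 4, LT = p.

S(f_1,f_2): lcm = pq. S = -2/7p + 32/7q^2 + 4q - 6/7.
  leading term p: subtract (2/7)·f_2 from -2/7p + 32/7q^2 + 4q - 6/7 → 32/7q^2 + 18/7q - 2
  leading term q^2: no divisor's leading term divides it; move 32/7q^2 to the remainder.
  leading term q: no divisor's leading term divides it; move 18/7q to the remainder.
  leading term 1: no divisor's leading term divides it; move -2 to the remainder.
  remainder 32/7q^2 + 18/7q - 2 ≠ 0; add g_3 = 32/7q^2 + 18/7q - 2 to the basis.

The other S-polynomials (S(f_1,g_3), S(f_2,g_3)) all reduce to 0 modulo the current basis, so we have a Gröbner basis.
Inter-reduce: drop elements whose leading term is divisible by another's, tail-reduce, and make monic.
Reduced Gröbner basis: {p - 5q - 4, q^2 + 9/16q - 7/16}.

Buchberger on the second generating set:
h_1 = -84pq + 29p + 36q^2 - 25q + 52, LT = pq.
h_2 = 70pq - 19p - 30q^2 - 5q - 64, LT = pq.

S(h_1,h_2): lcm = pq. S = -31/420p + 31/84q + 31/105.
  leading term p: no divisor's leading term divides it; move -31/420p to the remainder.
  leading term q: no divisor's leading term divides it; move 31/84q to the remainder.
  leading term 1: no divisor's leading term divides it; move 31/105 to the remainder.
  remainder -31/420p + 31/84q + 31/105 ≠ 0; add k_3 = -31/420p + 31/84q + 31/105 to the basis.

S(h_1,k_3): lcm = pq. S = -29/84p + 32/7q^2 + 361/84q - 13/21.
  leading term p: subtract (145/31)·k_3 from -29/84p + 32/7q^2 + 361/84q - 13/21 → 32/7q^2 + 18/7q - 2
  leading term q^2: no divisor's leading term divides it; move 32/7q^2 to the remainder.
  leading term q: no divisor's leading term divides it; move 18/7q to the remainder.
  leading term 1: no divisor's leading term divides it; move -2 to the remainder.
  remainder 32/7q^2 + 18/7q - 2 ≠ 0; add k_4 = 32/7q^2 + 18/7q - 2 to the basis.

The other S-polynomials (S(h_2,k_3), S(h_1,k_4), S(h_2,k_4), S(k_3,k_4)) all reduce to 0 modulo the current basis, so we have a Gröbner basis.
Inter-reduce: drop elements whose leading term is divisible by another's, tail-reduce, and make monic.
Reduced Gröbner basis: {p - 5q - 4, q^2 + 9/16q - 7/16}.

Same reduced basis, so the two generating sets span the same ideal.
The same test decides containment: I ⊆ J iff every generator of I reduces to 0 modulo a Gröbner basis of J.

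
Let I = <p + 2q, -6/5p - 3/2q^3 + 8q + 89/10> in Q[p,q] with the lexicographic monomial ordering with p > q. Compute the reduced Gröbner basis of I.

G = {p + 2q, q^3 - 104/15q - 89/15}

f_1 = p + 2q, LT = p.
f_2 = -6/5p - 3/2q^3 + 8q + 89/10, LT = p.

S(f_1,f_2): lcm = p. S = -5/4q^3 + 26/3q + 89/12.
  leading term q^3: no divisor's leading term divides it; move -5/4q^3 to the remainder.
  leading term q: no divisor's leading term divides it; move 26/3q to the remainder.
  leading term 1: no divisor's leading term divides it; move 89/12 to the remainder.
  remainder -5/4q^3 + 26/3q + 89/12 ≠ 0; add g_3 = -5/4q^3 + 26/3q + 89/12 to the basis.

The other S-polynomials (S(f_1,g_3), S(f_2,g_3)) all reduce to 0 modulo the current basis, so we have a Gröbner basis.
Inter-reduce: drop elements whose leading term is divisible by another's, tail-reduce, and make monic.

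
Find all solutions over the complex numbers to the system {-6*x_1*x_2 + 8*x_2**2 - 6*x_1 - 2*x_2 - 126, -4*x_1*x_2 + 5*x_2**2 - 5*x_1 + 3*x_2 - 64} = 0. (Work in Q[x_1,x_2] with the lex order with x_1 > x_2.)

{(4, -3), (10 - sqrt(285)/3, 11/2 - sqrt(285)/2), (sqrt(285)/3 + 10, 11/2 + sqrt(285)/2)}

Compute a lex Gröbner basis by Buchberger's algorithm.
f_1 = -6*x_1*x_2 - 6*x_1 + 8*x_2**2 - 2*x_2 - 126, LT = x_1*x_2.
f_2 = -4*x_1*x_2 - 5*x_1 + 5*x_2**2 + 3*x_2 - 64, LT = x_1*x_2.

S(f_1,f_2): lcm = x_1*x_2. S = -1/4*x_1 - 1/12*x_2**2 + 13/12*x_2 + 5.
  leading term x_1: no divisor's leading term divides it; move -1/4*x_1 to the remainder.
  leading term x_2**2: no divisor's leading term divides it; move -1/12*x_2**2 to the remainder.
  leading term x_2: no divisor's leading term divides it; move 13/12*x_2 to the remainder.
  leading term 1: no divisor's leading term divides it; move 5 to the remainder.
  remainder -1/4*x_1 - 1/12*x_2**2 + 13/12*x_2 + 5 ≠ 0; add h_3 = -1/4*x_1 - 1/12*x_2**2 + 13/12*x_2 + 5 to the basis.

S(f_1,h_3): lcm = x_1*x_2. S = x_1 - 1/3*x_2**3 + 3*x_2**2 + 61/3*x_2 + 21.
  leading term x_1: subtract (-4)·h_3 from x_1 - 1/3*x_2**3 + 3*x_2**2 + 61/3*x_2 + 21 → -1/3*x_2**3 + 8/3*x_2**2 + 74/3*x_2 + 41
  leading term x_2**3: no divisor's leading term divides it; move -1/3*x_2**3 to the remainder.
  leading term x_2**2: no divisor's leading term divides it; move 8/3*x_2**2 to the remainder.
  leading term x_2: no divisor's leading term divides it; move 74/3*x_2 to the remainder.
  leading term 1: no divisor's leading term divides it; move 41 to the remainder.
  remainder -1/3*x_2**3 + 8/3*x_2**2 + 74/3*x_2 + 41 ≠ 0; add h_4 = -1/3*x_2**3 + 8/3*x_2**2 + 74/3*x_2 + 41 to the basis.

The other S-polynomials (S(f_2,h_3), S(f_1,h_4), S(f_2,h_4), S(h_3,h_4)) all reduce to 0 modulo the current basis, so we have a Gröbner basis.
Inter-reduce: drop elements whose leading term is divisible by another's, tail-reduce, and make monic.
Reduced Gröbner basis: {x_1 + 1/3*x_2**2 - 13/3*x_2 - 20, x_2**3 - 8*x_2**2 - 74*x_2 - 123}.

Since the basis is lex-ordered, x_2**3 - 8*x_2**2 - 74*x_2 - 123 is univariate in x_2. Its roots are {-3, 11/2 - sqrt(285)/2, 11/2 + sqrt(285)/2}. Back-substituting each root into the other basis elements fixes the other coordinates.
  x_2 = -3: the earlier basis element becomes x_1 - 4 = 0, giving x_1 = 4 — point (4, -3).
  x_2 = 11/2 - sqrt(285)/2: the earlier basis element becomes x_1 - 10 + sqrt(285)/3 = 0, giving x_1 = 10 - sqrt(285)/3 — point (10 - sqrt(285)/3, 11/2 - sqrt(285)/2).
  x_2 = 11/2 + sqrt(285)/2: the earlier basis element becomes x_1 - 10 - sqrt(285)/3 = 0, giving x_1 = sqrt(285)/3 + 10 — point (sqrt(285)/3 + 10, 11/2 + sqrt(285)/2).
Substituting each solution back into the original system confirms all equations vanish.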